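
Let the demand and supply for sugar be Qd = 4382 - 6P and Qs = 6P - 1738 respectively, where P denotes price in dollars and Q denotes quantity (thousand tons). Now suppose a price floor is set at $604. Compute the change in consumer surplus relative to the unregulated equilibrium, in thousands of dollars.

-97760

Without the control the market clears where 4382 - 6P = 6P - 1738, i.e. P* = 510 and Q* = 1322.
Because the floor (604) lies above the market-clearing price, it is binding.
At P = 604: Qd = 4382 - 6·604 = 758 and Qs = 6·604 - 1738 = 1886.
Consumer surplus without the control is ½ · (2191/3 - 510) · 1322 = 436921/3.
With the floor, consumers buy 758 units at 604, so CS = ½ · (2191/3 - 604) · 758 = 143641/3.
Change in consumer surplus = 143641/3 - 436921/3 = -97760.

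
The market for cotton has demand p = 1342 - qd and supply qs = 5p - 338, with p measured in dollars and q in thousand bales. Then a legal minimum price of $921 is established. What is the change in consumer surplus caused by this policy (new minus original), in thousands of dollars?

-475301.5

Rearranging demand gives qd = 1342 - p. Equilibrium: 1342 - p = 5p - 338, so 1680 = 6p and p* = 280, q* = 1062.
The floor of 921 is above the equilibrium price 280, so it binds.
At p = 921: qd = 1342 - 921 = 421 and qs = 5·921 - 338 = 4267.
Consumer surplus without the control is ½ · (1342 - 280) · 1062 = 563922.
With the floor, consumers buy 421 units at 921, so CS = ½ · (1342 - 921) · 421 = 88620.5.
Change in consumer surplus = 88620.5 - 563922 = -475301.5.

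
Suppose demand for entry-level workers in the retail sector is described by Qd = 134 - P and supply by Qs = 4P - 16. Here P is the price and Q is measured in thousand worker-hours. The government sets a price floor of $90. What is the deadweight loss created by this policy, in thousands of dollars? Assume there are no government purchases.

2250

Setting quantity demanded equal to quantity supplied, 134 - P = 4P - 16, gives P* = 30 and Q* = 104.
Since 90 > 30, the floor is binding.
At P = 90: Qd = 134 - 90 = 44 and Qs = 4·90 - 16 = 344.
Quantity traded falls to 44. At Q = 44 the demand price is 134 - 44 = 90 and the supply price is (16 + 44)/4 = 15.
Deadweight loss = ½ · (90 - 15) · (104 - 44) = ½ · 75 · 60 = 2250.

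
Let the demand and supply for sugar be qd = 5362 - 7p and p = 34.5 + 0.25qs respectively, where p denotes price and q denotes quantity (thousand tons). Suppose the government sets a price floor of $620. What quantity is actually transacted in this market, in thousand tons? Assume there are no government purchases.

1022

Rearranging supply gives qs = 4p - 138. Equilibrium: 5362 - 7p = 4p - 138, so 5500 = 11p and p* = 500, q* = 1862.
Because the floor (620) lies above the market-clearing price, it is binding.
At p = 620: qd = 5362 - 7·620 = 1022 and qs = 4·620 - 138 = 2342.
The quantity actually transacted is the short side, demand: 1022.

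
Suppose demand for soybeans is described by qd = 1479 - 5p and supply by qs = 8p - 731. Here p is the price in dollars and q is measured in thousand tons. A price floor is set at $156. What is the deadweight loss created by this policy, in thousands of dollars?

0

Without the control the market clears where 1479 - 5p = 8p - 731, i.e. p* = 170 and q* = 629.
Since 156 is below p* = 170, the floor does not bind and the free-market outcome prevails.
Since the control does not bind, no trades are prevented and deadweight loss is zero.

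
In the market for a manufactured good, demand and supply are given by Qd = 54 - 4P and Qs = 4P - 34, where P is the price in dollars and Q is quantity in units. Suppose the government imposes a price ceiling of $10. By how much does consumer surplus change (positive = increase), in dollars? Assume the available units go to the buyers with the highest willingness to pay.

4

Setting quantity demanded equal to quantity supplied, 54 - 4P = 4P - 34, gives P* = 11 and Q* = 10.
The ceiling of 10 is below the equilibrium price 11, so it binds.
At P = 10: Qd = 54 - 4·10 = 14 and Qs = 4·10 - 34 = 6.
Consumer surplus without the control is ½ · (13.5 - 11) · 10 = 12.5.
With the ceiling, 6 units are sold at 10 (assume they go to the highest-value buyers). The demand price at Q = 6 is 12, so CS = ½ · [(13.5 - 10) + (12 - 10)] · 6 = 16.5.
Change in consumer surplus = 16.5 - 12.5 = 4.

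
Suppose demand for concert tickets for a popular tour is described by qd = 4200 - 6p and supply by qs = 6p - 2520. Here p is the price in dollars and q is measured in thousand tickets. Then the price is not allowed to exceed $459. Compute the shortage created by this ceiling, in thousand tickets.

1212

Equilibrium: 4200 - 6p = 6p - 2520, so 6720 = 12p and p* = 560, q* = 840.
Because the ceiling (459) lies below the market-clearing price, it is binding.
At p = 459: qd = 4200 - 6·459 = 1446 and qs = 6·459 - 2520 = 234.
Shortage = qd - qs = 1446 - 234 = 1212.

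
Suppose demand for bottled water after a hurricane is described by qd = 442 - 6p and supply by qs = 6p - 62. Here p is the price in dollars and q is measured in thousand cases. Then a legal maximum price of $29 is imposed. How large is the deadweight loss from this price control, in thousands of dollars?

1014

Equilibrium: 442 - 6p = 6p - 62, so 504 = 12p and p* = 42, q* = 190.
Because the ceiling (29) lies below the market-clearing price, it is binding.
At p = 29: qd = 442 - 6·29 = 268 and qs = 6·29 - 62 = 112.
Quantity traded falls to 112. At q = 112 the demand price is (442 - 112)/6 = 55 and the supply price is (62 + 112)/6 = 29.
Deadweight loss = ½ · (55 - 29) · (190 - 112) = ½ · 26 · 78 = 1014.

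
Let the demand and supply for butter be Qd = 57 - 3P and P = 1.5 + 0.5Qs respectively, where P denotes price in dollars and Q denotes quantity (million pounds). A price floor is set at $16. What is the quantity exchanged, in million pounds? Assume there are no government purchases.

9

Rearranging supply gives Qs = 2P - 3. Setting quantity demanded equal to quantity supplied, 57 - 3P = 2P - 3, gives P* = 12 and Q* = 21.
Since 16 > 12, the floor is binding.
At P = 16: Qd = 57 - 3·16 = 9 and Qs = 2·16 - 3 = 29.
The quantity actually transacted is the short side, demand: 9.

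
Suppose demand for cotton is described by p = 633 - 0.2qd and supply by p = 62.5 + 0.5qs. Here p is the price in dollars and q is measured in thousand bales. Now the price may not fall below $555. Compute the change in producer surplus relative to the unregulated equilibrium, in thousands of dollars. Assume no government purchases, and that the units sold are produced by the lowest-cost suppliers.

-12006.25

Rearranging demand gives qd = 3165 - 5p; rearranging supply gives qs = 2p - 125. Equilibrium: 3165 - 5p = 2p - 125, so 3290 = 7p and p* = 470, q* = 815.
The floor of 555 is above the equilibrium price 470, so it binds.
At p = 555: qd = 3165 - 5·555 = 390 and qs = 2·555 - 125 = 985.
Producer surplus without the control is ½ · (470 - 62.5) · 815 = 166056.25.
With the floor, 390 units are sold at 555. The supply price at q = 390 is 257.5, so PS = ½ · [(555 - 62.5) + (555 - 257.5)] · 390 = 154050.
Change in producer surplus = 154050 - 166056.25 = -12006.25.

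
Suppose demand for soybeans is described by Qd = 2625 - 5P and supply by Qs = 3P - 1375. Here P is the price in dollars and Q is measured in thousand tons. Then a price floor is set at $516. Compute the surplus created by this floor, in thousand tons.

128

Without the control the market clears where 2625 - 5P = 3P - 1375, i.e. P* = 500 and Q* = 125.
Because the floor (516) lies above the market-clearing price, it is binding.
At P = 516: Qd = 2625 - 5·516 = 45 and Qs = 3·516 - 1375 = 173.
Surplus = Qs - Qd = 173 - 45 = 128.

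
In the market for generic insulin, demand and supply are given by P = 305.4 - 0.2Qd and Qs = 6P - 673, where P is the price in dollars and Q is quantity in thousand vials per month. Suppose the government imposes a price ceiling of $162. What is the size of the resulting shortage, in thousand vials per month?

418

Rearranging demand gives Qd = 1527 - 5P. Without the control the market clears where 1527 - 5P = 6P - 673, i.e. P* = 200 and Q* = 527.
Because the ceiling (162) lies below the market-clearing price, it is binding.
At P = 162: Qd = 1527 - 5·162 = 717 and Qs = 6·162 - 673 = 299.
Shortage = Qd - Qs = 717 - 299 = 418.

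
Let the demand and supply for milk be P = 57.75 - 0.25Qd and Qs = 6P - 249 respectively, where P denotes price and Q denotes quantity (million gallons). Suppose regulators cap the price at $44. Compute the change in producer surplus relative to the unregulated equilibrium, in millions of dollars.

-108

Rearranging demand gives Qd = 231 - 4P. Setting quantity demanded equal to quantity supplied, 231 - 4P = 6P - 249, gives P* = 48 and Q* = 39.
The ceiling of 44 is below the equilibrium price 48, so it binds.
At P = 44: Qd = 231 - 4·44 = 55 and Qs = 6·44 - 249 = 15.
Producer surplus without the control is ½ · (48 - 41.5) · 39 = 126.75.
With the ceiling, producers sell 15 units at 44, so PS = ½ · (44 - 41.5) · 15 = 18.75.
Change in producer surplus = 18.75 - 126.75 = -108.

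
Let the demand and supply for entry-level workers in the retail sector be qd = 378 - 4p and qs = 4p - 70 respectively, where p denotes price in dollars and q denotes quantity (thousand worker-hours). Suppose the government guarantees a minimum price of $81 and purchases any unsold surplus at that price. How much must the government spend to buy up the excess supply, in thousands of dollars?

16200

Without the control the market clears where 378 - 4p = 4p - 70, i.e. p* = 56 and q* = 154.
Because the floor (81) lies above the market-clearing price, it is binding.
At p = 81: qd = 378 - 4·81 = 54 and qs = 4·81 - 70 = 254.
Surplus = qs - qd = 200.
Government expenditure = surplus × support price = 200 × 81 = 16200.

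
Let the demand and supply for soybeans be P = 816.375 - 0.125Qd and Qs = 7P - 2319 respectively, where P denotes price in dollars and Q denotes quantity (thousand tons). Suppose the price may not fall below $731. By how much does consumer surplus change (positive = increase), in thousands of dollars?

-175827

Rearranging demand gives Qd = 6531 - 8P. Without the control the market clears where 6531 - 8P = 7P - 2319, i.e. P* = 590 and Q* = 1811.
The floor of 731 is above the equilibrium price 590, so it binds.
At P = 731: Qd = 6531 - 8·731 = 683 and Qs = 7·731 - 2319 = 2798.
Consumer surplus without the control is ½ · (816.375 - 590) · 1811 = 204982.5625.
With the floor, consumers buy 683 units at 731, so CS = ½ · (816.375 - 731) · 683 = 29155.5625.
Change in consumer surplus = 29155.5625 - 204982.5625 = -175827.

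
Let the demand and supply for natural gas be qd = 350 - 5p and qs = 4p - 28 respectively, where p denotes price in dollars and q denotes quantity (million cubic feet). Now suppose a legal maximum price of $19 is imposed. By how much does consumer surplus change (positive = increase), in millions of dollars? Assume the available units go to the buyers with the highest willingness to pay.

In a free market, 350 - 5p = 4p - 28 gives the equilibrium p* = 42, q* = 140.
The ceiling of 19 is below the equilibrium price 42, so it binds.
At p = 19: qd = 350 - 5·19 = 255 and qs = 4·19 - 28 = 48.
Consumer surplus without the control is ½ · (70 - 42) · 140 = 1960.
With the ceiling, 48 units are sold at 19 (assume they go to the highest-value buyers). The demand price at q = 48 is 60.4, so CS = ½ · [(70 - 19) + (60.4 - 19)] · 48 = 2217.6.
Change in consumer surplus = 2217.6 - 1960 = 257.6.

257.6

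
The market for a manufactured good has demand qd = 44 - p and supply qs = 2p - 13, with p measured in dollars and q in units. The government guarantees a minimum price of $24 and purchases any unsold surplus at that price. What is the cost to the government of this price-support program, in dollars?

360

Equilibrium: 44 - p = 2p - 13, so 57 = 3p and p* = 19, q* = 25.
Since 24 > 19, the floor is binding.
At p = 24: qd = 44 - 24 = 20 and qs = 2·24 - 13 = 35.
Surplus = qs - qd = 15.
Government expenditure = surplus × support price = 15 × 24 = 360.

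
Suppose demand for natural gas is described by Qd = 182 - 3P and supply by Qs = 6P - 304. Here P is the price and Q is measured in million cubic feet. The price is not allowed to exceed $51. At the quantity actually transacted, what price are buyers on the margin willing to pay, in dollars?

Equilibrium: 182 - 3P = 6P - 304, so 486 = 9P and P* = 54, Q* = 20.
Because the ceiling (51) lies below the market-clearing price, it is binding.
At P = 51: Qd = 182 - 3·51 = 29 and Qs = 6·51 - 304 = 2.
Only 2 units reach the market. On the demand curve, the marginal buyer's willingness to pay at Q = 2 is (182 - 2)/3 = 60.

60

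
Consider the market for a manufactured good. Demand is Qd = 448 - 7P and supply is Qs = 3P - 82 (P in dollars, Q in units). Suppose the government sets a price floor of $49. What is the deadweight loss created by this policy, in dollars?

0

Without the control the market clears where 448 - 7P = 3P - 82, i.e. P* = 53 and Q* = 77.
The floor of 49 is below the equilibrium price 53, so it is not binding; the market clears at P* = 53, Q* = 77.
Since the control does not bind, no trades are prevented and deadweight loss is zero.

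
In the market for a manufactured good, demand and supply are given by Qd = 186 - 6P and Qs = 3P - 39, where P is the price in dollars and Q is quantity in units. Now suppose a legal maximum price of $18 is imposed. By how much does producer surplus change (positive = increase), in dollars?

Equilibrium: 186 - 6P = 3P - 39, so 225 = 9P and P* = 25, Q* = 36.
Since 18 < 25, the ceiling is binding.
At P = 18: Qd = 186 - 6·18 = 78 and Qs = 3·18 - 39 = 15.
Producer surplus without the control is ½ · (25 - 13) · 36 = 216.
With the ceiling, producers sell 15 units at 18, so PS = ½ · (18 - 13) · 15 = 37.5.
Change in producer surplus = 37.5 - 216 = -178.5.

-178.5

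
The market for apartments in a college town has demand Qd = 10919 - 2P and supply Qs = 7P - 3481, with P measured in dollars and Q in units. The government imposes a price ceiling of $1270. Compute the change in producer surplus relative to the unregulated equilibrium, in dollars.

-2166120

In a free market, 10919 - 2P = 7P - 3481 gives the equilibrium P* = 1600, Q* = 7719.
The ceiling of 1270 is below the equilibrium price 1600, so it binds.
At P = 1270: Qd = 10919 - 2·1270 = 8379 and Qs = 7·1270 - 3481 = 5409.
Producer surplus without the control is ½ · (1600 - 3481/7) · 7719 = 59582961/14.
With the ceiling, producers sell 5409 units at 1270, so PS = ½ · (1270 - 3481/7) · 5409 = 29257281/14.
Change in producer surplus = 29257281/14 - 59582961/14 = -2166120.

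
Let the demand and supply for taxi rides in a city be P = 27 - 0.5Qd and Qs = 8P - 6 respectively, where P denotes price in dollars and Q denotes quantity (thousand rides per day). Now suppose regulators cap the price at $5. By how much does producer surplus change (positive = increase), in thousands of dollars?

Rearranging demand gives Qd = 54 - 2P. In a free market, 54 - 2P = 8P - 6 gives the equilibrium P* = 6, Q* = 42.
The ceiling of 5 is below the equilibrium price 6, so it binds.
At P = 5: Qd = 54 - 2·5 = 44 and Qs = 8·5 - 6 = 34.
Producer surplus without the control is ½ · (6 - 0.75) · 42 = 110.25.
With the ceiling, producers sell 34 units at 5, so PS = ½ · (5 - 0.75) · 34 = 72.25.
Change in producer surplus = 72.25 - 110.25 = -38.

-38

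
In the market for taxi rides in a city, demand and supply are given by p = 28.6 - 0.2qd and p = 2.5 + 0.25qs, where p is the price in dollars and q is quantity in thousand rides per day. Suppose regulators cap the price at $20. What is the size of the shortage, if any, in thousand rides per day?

0

Rearranging demand gives qd = 143 - 5p; rearranging supply gives qs = 4p - 10. Setting quantity demanded equal to quantity supplied, 143 - 5p = 4p - 10, gives p* = 17 and q* = 58.
The ceiling of 20 is above the equilibrium price 17, so it is not binding; the market clears at p* = 17, q* = 58.
Since the control does not bind, there is no shortage.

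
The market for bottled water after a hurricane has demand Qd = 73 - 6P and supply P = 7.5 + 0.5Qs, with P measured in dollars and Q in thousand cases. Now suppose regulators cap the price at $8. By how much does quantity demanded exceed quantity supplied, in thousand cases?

24

Rearranging supply gives Qs = 2P - 15. Setting quantity demanded equal to quantity supplied, 73 - 6P = 2P - 15, gives P* = 11 and Q* = 7.
The ceiling of 8 is below the equilibrium price 11, so it binds.
At P = 8: Qd = 73 - 6·8 = 25 and Qs = 2·8 - 15 = 1.
Shortage = Qd - Qs = 25 - 1 = 24.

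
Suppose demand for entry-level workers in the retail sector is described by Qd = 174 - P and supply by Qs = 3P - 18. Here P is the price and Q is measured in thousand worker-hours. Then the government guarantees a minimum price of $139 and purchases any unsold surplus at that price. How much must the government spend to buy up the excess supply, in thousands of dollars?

50596

Without the control the market clears where 174 - P = 3P - 18, i.e. P* = 48 and Q* = 126.
Because the floor (139) lies above the market-clearing price, it is binding.
At P = 139: Qd = 174 - 139 = 35 and Qs = 3·139 - 18 = 399.
Surplus = Qs - Qd = 364.
Government expenditure = surplus × support price = 364 × 139 = 50596.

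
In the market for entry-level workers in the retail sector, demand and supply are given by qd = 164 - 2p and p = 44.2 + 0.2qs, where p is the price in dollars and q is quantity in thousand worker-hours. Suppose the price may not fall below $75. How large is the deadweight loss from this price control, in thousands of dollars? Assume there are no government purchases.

Rearranging supply gives qs = 5p - 221. In a free market, 164 - 2p = 5p - 221 gives the equilibrium p* = 55, q* = 54.
The floor of 75 is above the equilibrium price 55, so it binds.
At p = 75: qd = 164 - 2·75 = 14 and qs = 5·75 - 221 = 154.
Quantity traded falls to 14. At q = 14 the demand price is (164 - 14)/2 = 75 and the supply price is (221 + 14)/5 = 47.
Deadweight loss = ½ · (75 - 47) · (54 - 14) = ½ · 28 · 40 = 560.

560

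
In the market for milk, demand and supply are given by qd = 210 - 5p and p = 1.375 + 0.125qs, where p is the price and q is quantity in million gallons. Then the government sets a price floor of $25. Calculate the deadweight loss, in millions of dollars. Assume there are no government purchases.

Rearranging supply gives qs = 8p - 11. In a free market, 210 - 5p = 8p - 11 gives the equilibrium p* = 17, q* = 125.
Since 25 > 17, the floor is binding.
At p = 25: qd = 210 - 5·25 = 85 and qs = 8·25 - 11 = 189.
Quantity traded falls to 85. At q = 85 the demand price is (210 - 85)/5 = 25 and the supply price is (11 + 85)/8 = 12.
Deadweight loss = ½ · (25 - 12) · (125 - 85) = ½ · 13 · 40 = 260.

260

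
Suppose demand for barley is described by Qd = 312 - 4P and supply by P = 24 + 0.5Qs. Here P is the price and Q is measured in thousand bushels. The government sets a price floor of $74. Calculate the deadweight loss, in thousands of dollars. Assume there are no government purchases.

1176

Rearranging supply gives Qs = 2P - 48. Setting quantity demanded equal to quantity supplied, 312 - 4P = 2P - 48, gives P* = 60 and Q* = 72.
The floor of 74 is above the equilibrium price 60, so it binds.
At P = 74: Qd = 312 - 4·74 = 16 and Qs = 2·74 - 48 = 100.
Quantity traded falls to 16. At Q = 16 the demand price is (312 - 16)/4 = 74 and the supply price is (48 + 16)/2 = 32.
Deadweight loss = ½ · (74 - 32) · (72 - 16) = ½ · 42 · 56 = 1176.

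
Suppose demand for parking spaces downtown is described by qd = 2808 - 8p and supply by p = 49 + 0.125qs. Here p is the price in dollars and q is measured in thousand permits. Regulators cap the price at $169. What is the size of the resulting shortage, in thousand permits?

496

Rearranging supply gives qs = 8p - 392. Equilibrium: 2808 - 8p = 8p - 392, so 3200 = 16p and p* = 200, q* = 1208.
Since 169 < 200, the ceiling is binding.
At p = 169: qd = 2808 - 8·169 = 1456 and qs = 8·169 - 392 = 960.
Shortage = qd - qs = 1456 - 960 = 496.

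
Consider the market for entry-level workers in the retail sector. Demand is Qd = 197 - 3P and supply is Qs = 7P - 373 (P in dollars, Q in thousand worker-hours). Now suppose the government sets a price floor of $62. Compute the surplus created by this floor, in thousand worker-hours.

50

In a free market, 197 - 3P = 7P - 373 gives the equilibrium P* = 57, Q* = 26.
Since 62 > 57, the floor is binding.
At P = 62: Qd = 197 - 3·62 = 11 and Qs = 7·62 - 373 = 61.
Surplus = Qs - Qd = 61 - 11 = 50.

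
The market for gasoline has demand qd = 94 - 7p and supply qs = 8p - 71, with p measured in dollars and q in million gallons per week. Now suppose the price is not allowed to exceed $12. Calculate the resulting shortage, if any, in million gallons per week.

Equilibrium: 94 - 7p = 8p - 71, so 165 = 15p and p* = 11, q* = 17.
Since 12 is above p* = 11, the ceiling does not bind and the free-market outcome prevails.
Since the control does not bind, there is no shortage.

0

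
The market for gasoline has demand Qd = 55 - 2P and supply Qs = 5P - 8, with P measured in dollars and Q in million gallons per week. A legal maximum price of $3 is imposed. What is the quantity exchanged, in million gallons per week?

Setting quantity demanded equal to quantity supplied, 55 - 2P = 5P - 8, gives P* = 9 and Q* = 37.
Because the ceiling (3) lies below the market-clearing price, it is binding.
At P = 3: Qd = 55 - 2·3 = 49 and Qs = 5·3 - 8 = 7.
The quantity actually transacted is the short side, supply: 7.

7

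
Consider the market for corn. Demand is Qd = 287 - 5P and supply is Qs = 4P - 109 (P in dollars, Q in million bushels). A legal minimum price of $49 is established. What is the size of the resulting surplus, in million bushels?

45

Equilibrium: 287 - 5P = 4P - 109, so 396 = 9P and P* = 44, Q* = 67.
The floor of 49 is above the equilibrium price 44, so it binds.
At P = 49: Qd = 287 - 5·49 = 42 and Qs = 4·49 - 109 = 87.
Surplus = Qs - Qd = 87 - 42 = 45.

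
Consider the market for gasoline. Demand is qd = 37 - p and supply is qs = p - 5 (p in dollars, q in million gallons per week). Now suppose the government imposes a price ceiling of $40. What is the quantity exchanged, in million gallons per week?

Setting quantity demanded equal to quantity supplied, 37 - p = p - 5, gives p* = 21 and q* = 16.
The ceiling of 40 is above the equilibrium price 21, so it is not binding; the market clears at p* = 21, q* = 16.

16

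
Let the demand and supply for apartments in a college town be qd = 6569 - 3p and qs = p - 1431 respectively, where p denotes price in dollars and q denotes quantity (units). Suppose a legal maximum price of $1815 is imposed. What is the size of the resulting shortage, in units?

Setting quantity demanded equal to quantity supplied, 6569 - 3p = p - 1431, gives p* = 2000 and q* = 569.
The ceiling of 1815 is below the equilibrium price 2000, so it binds.
At p = 1815: qd = 6569 - 3·1815 = 1124 and qs = 1815 - 1431 = 384.
Shortage = qd - qs = 1124 - 384 = 740.

740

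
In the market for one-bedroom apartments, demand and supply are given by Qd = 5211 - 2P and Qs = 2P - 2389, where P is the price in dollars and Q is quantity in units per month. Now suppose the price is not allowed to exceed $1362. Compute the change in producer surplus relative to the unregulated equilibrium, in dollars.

-469674

Without the control the market clears where 5211 - 2P = 2P - 2389, i.e. P* = 1900 and Q* = 1411.
Since 1362 < 1900, the ceiling is binding.
At P = 1362: Qd = 5211 - 2·1362 = 2487 and Qs = 2·1362 - 2389 = 335.
Producer surplus without the control is ½ · (1900 - 1194.5) · 1411 = 497730.25.
With the ceiling, producers sell 335 units at 1362, so PS = ½ · (1362 - 1194.5) · 335 = 28056.25.
Change in producer surplus = 28056.25 - 497730.25 = -469674.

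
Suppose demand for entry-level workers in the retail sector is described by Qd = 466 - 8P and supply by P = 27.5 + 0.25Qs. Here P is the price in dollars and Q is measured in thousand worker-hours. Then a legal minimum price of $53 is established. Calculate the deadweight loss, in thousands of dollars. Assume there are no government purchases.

300

Rearranging supply gives Qs = 4P - 110. In a free market, 466 - 8P = 4P - 110 gives the equilibrium P* = 48, Q* = 82.
The floor of 53 is above the equilibrium price 48, so it binds.
At P = 53: Qd = 466 - 8·53 = 42 and Qs = 4·53 - 110 = 102.
Quantity traded falls to 42. At Q = 42 the demand price is (466 - 42)/8 = 53 and the supply price is (110 + 42)/4 = 38.
Deadweight loss = ½ · (53 - 38) · (82 - 42) = ½ · 15 · 40 = 300.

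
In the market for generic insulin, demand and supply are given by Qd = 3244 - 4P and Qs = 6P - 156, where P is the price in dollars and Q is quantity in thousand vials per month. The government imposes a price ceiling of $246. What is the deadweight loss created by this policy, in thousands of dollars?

66270

Equilibrium: 3244 - 4P = 6P - 156, so 3400 = 10P and P* = 340, Q* = 1884.
Since 246 < 340, the ceiling is binding.
At P = 246: Qd = 3244 - 4·246 = 2260 and Qs = 6·246 - 156 = 1320.
Quantity traded falls to 1320. At Q = 1320 the demand price is (3244 - 1320)/4 = 481 and the supply price is (156 + 1320)/6 = 246.
Deadweight loss = ½ · (481 - 246) · (1884 - 1320) = ½ · 235 · 564 = 66270.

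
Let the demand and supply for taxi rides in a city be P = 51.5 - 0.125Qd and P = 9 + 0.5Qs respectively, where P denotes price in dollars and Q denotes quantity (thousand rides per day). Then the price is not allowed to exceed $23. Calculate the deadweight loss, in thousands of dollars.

Rearranging demand gives Qd = 412 - 8P; rearranging supply gives Qs = 2P - 18. Setting quantity demanded equal to quantity supplied, 412 - 8P = 2P - 18, gives P* = 43 and Q* = 68.
Because the ceiling (23) lies below the market-clearing price, it is binding.
At P = 23: Qd = 412 - 8·23 = 228 and Qs = 2·23 - 18 = 28.
Quantity traded falls to 28. At Q = 28 the demand price is (412 - 28)/8 = 48 and the supply price is (18 + 28)/2 = 23.
Deadweight loss = ½ · (48 - 23) · (68 - 28) = ½ · 25 · 40 = 500.

500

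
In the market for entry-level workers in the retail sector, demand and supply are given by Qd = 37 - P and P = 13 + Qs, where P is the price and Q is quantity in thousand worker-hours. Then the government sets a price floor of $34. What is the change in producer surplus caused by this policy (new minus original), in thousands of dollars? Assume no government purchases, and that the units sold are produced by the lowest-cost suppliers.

-13.5

Rearranging supply gives Qs = P - 13. Equilibrium: 37 - P = P - 13, so 50 = 2P and P* = 25, Q* = 12.
Since 34 > 25, the floor is binding.
At P = 34: Qd = 37 - 34 = 3 and Qs = 34 - 13 = 21.
Producer surplus without the control is ½ · (25 - 13) · 12 = 72.
With the floor, 3 units are sold at 34. The supply price at Q = 3 is 16, so PS = ½ · [(34 - 13) + (34 - 16)] · 3 = 58.5.
Change in producer surplus = 58.5 - 72 = -13.5.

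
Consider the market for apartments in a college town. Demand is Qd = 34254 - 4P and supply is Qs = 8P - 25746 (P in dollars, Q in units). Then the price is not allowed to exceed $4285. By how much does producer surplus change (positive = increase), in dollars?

-8146710

In a free market, 34254 - 4P = 8P - 25746 gives the equilibrium P* = 5000, Q* = 14254.
Since 4285 < 5000, the ceiling is binding.
At P = 4285: Qd = 34254 - 4·4285 = 17114 and Qs = 8·4285 - 25746 = 8534.
Producer surplus without the control is ½ · (5000 - 3218.25) · 14254 = 12698532.25.
With the ceiling, producers sell 8534 units at 4285, so PS = ½ · (4285 - 3218.25) · 8534 = 4551822.25.
Change in producer surplus = 4551822.25 - 12698532.25 = -8146710.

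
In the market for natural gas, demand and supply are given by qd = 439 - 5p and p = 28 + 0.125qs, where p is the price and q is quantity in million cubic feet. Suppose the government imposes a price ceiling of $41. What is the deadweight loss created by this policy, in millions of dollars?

1040

Rearranging supply gives qs = 8p - 224. Without the control the market clears where 439 - 5p = 8p - 224, i.e. p* = 51 and q* = 184.
Since 41 < 51, the ceiling is binding.
At p = 41: qd = 439 - 5·41 = 234 and qs = 8·41 - 224 = 104.
Quantity traded falls to 104. At q = 104 the demand price is (439 - 104)/5 = 67 and the supply price is (224 + 104)/8 = 41.
Deadweight loss = ½ · (67 - 41) · (184 - 104) = ½ · 26 · 80 = 1040.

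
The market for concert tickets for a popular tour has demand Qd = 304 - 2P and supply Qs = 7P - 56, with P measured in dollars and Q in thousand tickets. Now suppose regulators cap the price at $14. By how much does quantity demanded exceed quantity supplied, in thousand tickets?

234

Without the control the market clears where 304 - 2P = 7P - 56, i.e. P* = 40 and Q* = 224.
Since 14 < 40, the ceiling is binding.
At P = 14: Qd = 304 - 2·14 = 276 and Qs = 7·14 - 56 = 42.
Shortage = Qd - Qs = 276 - 42 = 234.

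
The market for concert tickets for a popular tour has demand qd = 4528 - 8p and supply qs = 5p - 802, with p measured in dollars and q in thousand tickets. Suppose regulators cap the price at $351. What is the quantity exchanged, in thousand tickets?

953

Setting quantity demanded equal to quantity supplied, 4528 - 8p = 5p - 802, gives p* = 410 and q* = 1248.
The ceiling of 351 is below the equilibrium price 410, so it binds.
At p = 351: qd = 4528 - 8·351 = 1720 and qs = 5·351 - 802 = 953.
The quantity actually transacted is the short side, supply: 953.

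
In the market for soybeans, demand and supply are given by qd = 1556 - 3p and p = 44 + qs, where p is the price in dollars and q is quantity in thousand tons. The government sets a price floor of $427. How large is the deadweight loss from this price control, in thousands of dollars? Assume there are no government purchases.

4374

Rearranging supply gives qs = p - 44. Setting quantity demanded equal to quantity supplied, 1556 - 3p = p - 44, gives p* = 400 and q* = 356.
The floor of 427 is above the equilibrium price 400, so it binds.
At p = 427: qd = 1556 - 3·427 = 275 and qs = 427 - 44 = 383.
Quantity traded falls to 275. At q = 275 the demand price is (1556 - 275)/3 = 427 and the supply price is 44 + 275 = 319.
Deadweight loss = ½ · (427 - 319) · (356 - 275) = ½ · 108 · 81 = 4374.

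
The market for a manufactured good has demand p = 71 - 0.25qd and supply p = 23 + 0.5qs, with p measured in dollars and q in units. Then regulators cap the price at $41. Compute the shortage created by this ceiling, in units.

84

Rearranging demand gives qd = 284 - 4p; rearranging supply gives qs = 2p - 46. Setting quantity demanded equal to quantity supplied, 284 - 4p = 2p - 46, gives p* = 55 and q* = 64.
Because the ceiling (41) lies below the market-clearing price, it is binding.
At p = 41: qd = 284 - 4·41 = 120 and qs = 2·41 - 46 = 36.
Shortage = qd - qs = 120 - 36 = 84.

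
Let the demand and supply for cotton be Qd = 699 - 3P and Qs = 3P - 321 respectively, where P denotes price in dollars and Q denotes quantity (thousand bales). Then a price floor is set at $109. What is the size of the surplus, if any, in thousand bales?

0

Equilibrium: 699 - 3P = 3P - 321, so 1020 = 6P and P* = 170, Q* = 189.
The floor of 109 is below the equilibrium price 170, so it is not binding; the market clears at P* = 170, Q* = 189.
Since the control does not bind, there is no surplus.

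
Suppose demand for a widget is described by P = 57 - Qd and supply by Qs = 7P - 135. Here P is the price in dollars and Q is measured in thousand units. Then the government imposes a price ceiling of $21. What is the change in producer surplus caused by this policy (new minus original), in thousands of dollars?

-67.5

Rearranging demand gives Qd = 57 - P. Without the control the market clears where 57 - P = 7P - 135, i.e. P* = 24 and Q* = 33.
Because the ceiling (21) lies below the market-clearing price, it is binding.
At P = 21: Qd = 57 - 21 = 36 and Qs = 7·21 - 135 = 12.
Producer surplus without the control is ½ · (24 - 135/7) · 33 = 1089/14.
With the ceiling, producers sell 12 units at 21, so PS = ½ · (21 - 135/7) · 12 = 72/7.
Change in producer surplus = 72/7 - 1089/14 = -67.5.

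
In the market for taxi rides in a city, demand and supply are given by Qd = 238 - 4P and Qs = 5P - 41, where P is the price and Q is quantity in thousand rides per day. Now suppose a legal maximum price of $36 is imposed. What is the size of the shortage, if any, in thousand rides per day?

In a free market, 238 - 4P = 5P - 41 gives the equilibrium P* = 31, Q* = 114.
Since 36 is above P* = 31, the ceiling does not bind and the free-market outcome prevails.
Since the control does not bind, there is no shortage.

0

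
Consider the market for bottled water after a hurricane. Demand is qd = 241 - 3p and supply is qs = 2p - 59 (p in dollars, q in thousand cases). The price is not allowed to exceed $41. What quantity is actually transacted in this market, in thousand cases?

In a free market, 241 - 3p = 2p - 59 gives the equilibrium p* = 60, q* = 61.
The ceiling of 41 is below the equilibrium price 60, so it binds.
At p = 41: qd = 241 - 3·41 = 118 and qs = 2·41 - 59 = 23.
The quantity actually transacted is the short side, supply: 23.

23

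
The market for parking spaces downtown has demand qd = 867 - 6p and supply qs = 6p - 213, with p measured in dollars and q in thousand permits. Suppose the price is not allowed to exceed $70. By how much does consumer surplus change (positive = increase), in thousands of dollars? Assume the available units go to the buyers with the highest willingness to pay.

Equilibrium: 867 - 6p = 6p - 213, so 1080 = 12p and p* = 90, q* = 327.
Because the ceiling (70) lies below the market-clearing price, it is binding.
At p = 70: qd = 867 - 6·70 = 447 and qs = 6·70 - 213 = 207.
Consumer surplus without the control is ½ · (144.5 - 90) · 327 = 8910.75.
With the ceiling, 207 units are sold at 70 (assume they go to the highest-value buyers). The demand price at q = 207 is 110, so CS = ½ · [(144.5 - 70) + (110 - 70)] · 207 = 11850.75.
Change in consumer surplus = 11850.75 - 8910.75 = 2940.

2940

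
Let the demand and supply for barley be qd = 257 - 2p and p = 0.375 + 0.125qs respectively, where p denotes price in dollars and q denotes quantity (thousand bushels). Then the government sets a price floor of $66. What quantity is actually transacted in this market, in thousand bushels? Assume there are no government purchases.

Rearranging supply gives qs = 8p - 3. In a free market, 257 - 2p = 8p - 3 gives the equilibrium p* = 26, q* = 205.
Since 66 > 26, the floor is binding.
At p = 66: qd = 257 - 2·66 = 125 and qs = 8·66 - 3 = 525.
The quantity actually transacted is the short side, demand: 125.

125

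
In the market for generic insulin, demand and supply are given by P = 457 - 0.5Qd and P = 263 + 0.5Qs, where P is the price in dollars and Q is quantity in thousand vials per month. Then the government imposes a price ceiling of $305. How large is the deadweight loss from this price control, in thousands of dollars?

6050

Rearranging demand gives Qd = 914 - 2P; rearranging supply gives Qs = 2P - 526. In a free market, 914 - 2P = 2P - 526 gives the equilibrium P* = 360, Q* = 194.
Because the ceiling (305) lies below the market-clearing price, it is binding.
At P = 305: Qd = 914 - 2·305 = 304 and Qs = 2·305 - 526 = 84.
Quantity traded falls to 84. At Q = 84 the demand price is (914 - 84)/2 = 415 and the supply price is (526 + 84)/2 = 305.
Deadweight loss = ½ · (415 - 305) · (194 - 84) = ½ · 110 · 110 = 6050.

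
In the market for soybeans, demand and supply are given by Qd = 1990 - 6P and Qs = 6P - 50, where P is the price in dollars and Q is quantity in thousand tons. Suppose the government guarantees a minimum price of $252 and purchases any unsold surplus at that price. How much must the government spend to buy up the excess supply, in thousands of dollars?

In a free market, 1990 - 6P = 6P - 50 gives the equilibrium P* = 170, Q* = 970.
The floor of 252 is above the equilibrium price 170, so it binds.
At P = 252: Qd = 1990 - 6·252 = 478 and Qs = 6·252 - 50 = 1462.
Surplus = Qs - Qd = 984.
Government expenditure = surplus × support price = 984 × 252 = 247968.

247968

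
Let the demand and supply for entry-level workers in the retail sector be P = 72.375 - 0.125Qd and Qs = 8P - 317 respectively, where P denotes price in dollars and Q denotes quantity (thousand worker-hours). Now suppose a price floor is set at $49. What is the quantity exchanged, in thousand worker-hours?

Rearranging demand gives Qd = 579 - 8P. In a free market, 579 - 8P = 8P - 317 gives the equilibrium P* = 56, Q* = 131.
Since 49 is below P* = 56, the floor does not bind and the free-market outcome prevails.

131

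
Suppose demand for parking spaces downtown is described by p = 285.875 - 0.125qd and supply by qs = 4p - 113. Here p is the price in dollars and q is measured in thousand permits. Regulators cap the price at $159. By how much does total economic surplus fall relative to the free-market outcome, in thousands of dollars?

Rearranging demand gives qd = 2287 - 8p. Without the control the market clears where 2287 - 8p = 4p - 113, i.e. p* = 200 and q* = 687.
Since 159 < 200, the ceiling is binding.
At p = 159: qd = 2287 - 8·159 = 1015 and qs = 4·159 - 113 = 523.
Quantity traded falls to 523. At q = 523 the demand price is (2287 - 523)/8 = 220.5 and the supply price is (113 + 523)/4 = 159.
Deadweight loss = ½ · (220.5 - 159) · (687 - 523) = ½ · 61.5 · 164 = 5043.

5043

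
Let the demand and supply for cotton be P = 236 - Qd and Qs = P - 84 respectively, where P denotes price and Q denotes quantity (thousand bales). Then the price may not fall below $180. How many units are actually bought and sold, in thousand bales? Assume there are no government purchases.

56

Rearranging demand gives Qd = 236 - P. Equilibrium: 236 - P = P - 84, so 320 = 2P and P* = 160, Q* = 76.
The floor of 180 is above the equilibrium price 160, so it binds.
At P = 180: Qd = 236 - 180 = 56 and Qs = 180 - 84 = 96.
The quantity actually transacted is the short side, demand: 56.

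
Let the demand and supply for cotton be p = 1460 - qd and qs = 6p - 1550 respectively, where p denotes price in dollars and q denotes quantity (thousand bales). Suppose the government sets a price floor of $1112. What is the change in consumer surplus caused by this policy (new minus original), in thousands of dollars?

Rearranging demand gives qd = 1460 - p. In a free market, 1460 - p = 6p - 1550 gives the equilibrium p* = 430, q* = 1030.
Since 1112 > 430, the floor is binding.
At p = 1112: qd = 1460 - 1112 = 348 and qs = 6·1112 - 1550 = 5122.
Consumer surplus without the control is ½ · (1460 - 430) · 1030 = 530450.
With the floor, consumers buy 348 units at 1112, so CS = ½ · (1460 - 1112) · 348 = 60552.
Change in consumer surplus = 60552 - 530450 = -469898.

-469898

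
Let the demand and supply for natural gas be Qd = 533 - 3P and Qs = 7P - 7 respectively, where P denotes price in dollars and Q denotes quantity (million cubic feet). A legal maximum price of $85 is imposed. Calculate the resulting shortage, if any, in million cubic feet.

0

In a free market, 533 - 3P = 7P - 7 gives the equilibrium P* = 54, Q* = 371.
The ceiling of 85 is above the equilibrium price 54, so it is not binding; the market clears at P* = 54, Q* = 371.
Since the control does not bind, there is no shortage.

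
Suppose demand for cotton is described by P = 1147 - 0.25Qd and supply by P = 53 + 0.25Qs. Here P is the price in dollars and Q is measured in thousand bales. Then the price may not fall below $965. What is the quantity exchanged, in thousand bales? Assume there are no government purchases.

728

Rearranging demand gives Qd = 4588 - 4P; rearranging supply gives Qs = 4P - 212. Equilibrium: 4588 - 4P = 4P - 212, so 4800 = 8P and P* = 600, Q* = 2188.
The floor of 965 is above the equilibrium price 600, so it binds.
At P = 965: Qd = 4588 - 4·965 = 728 and Qs = 4·965 - 212 = 3648.
The quantity actually transacted is the short side, demand: 728.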